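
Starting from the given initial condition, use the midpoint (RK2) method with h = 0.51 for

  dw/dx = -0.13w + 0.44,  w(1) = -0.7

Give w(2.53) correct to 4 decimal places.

Midpoint: k1 = f(x_n, w_n); k2 = f(x_n + h/2, w_n + (h/2)·k1); w_{n+1} = w_n + h·k2.
x=1.000000, w=-0.700000:
  k1 = f(1.000000, -0.700000) = 0.531000
  k2 = f(1.255000, -0.564595) = 0.513397
  w ← -0.700000 + 0.51·0.513397 = -0.438167
x=1.510000, w=-0.438167:
  k1 = f(1.510000, -0.438167) = 0.496962
  k2 = f(1.765000, -0.311442) = 0.480487
  w ← -0.438167 + 0.51·0.480487 = -0.193119
x=2.020000, w=-0.193119:
  k1 = f(2.020000, -0.193119) = 0.465105
  k2 = f(2.275000, -0.074517) = 0.449687
  w ← -0.193119 + 0.51·0.449687 = 0.036222
w(2.53) ≈ 0.0362

0.0362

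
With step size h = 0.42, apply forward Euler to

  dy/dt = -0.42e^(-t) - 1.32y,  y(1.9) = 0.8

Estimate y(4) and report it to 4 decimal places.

0.0010

Euler: y_{n+1} = y_n + h·f(t_n, y_n).
t=1.900000, y=0.800000: f=-1.118819 → y ← 0.800000 + 0.42·(-1.118819) = 0.330096
t=2.320000, y=0.330096: f=-0.477002 → y ← 0.330096 + 0.42·(-0.477002) = 0.129755
t=2.740000, y=0.129755: f=-0.198397 → y ← 0.129755 + 0.42·(-0.198397) = 0.046429
t=3.160000, y=0.046429: f=-0.079105 → y ← 0.046429 + 0.42·(-0.079105) = 0.013205
t=3.580000, y=0.013205: f=-0.029138 → y ← 0.013205 + 0.42·(-0.029138) = 0.000967
y(4) ≈ 0.0010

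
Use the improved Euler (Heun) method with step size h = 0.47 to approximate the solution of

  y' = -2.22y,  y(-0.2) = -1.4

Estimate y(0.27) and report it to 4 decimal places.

-0.7013

Heun: k1 = f(x_n, y_n); k2 = f(x_n + h, y_n + h·k1); y_{n+1} = y_n + (h/2)·(k1 + k2).
x=-0.200000, y=-1.400000:
  k1 = f(-0.200000, -1.400000) = 3.108000
  k2 = f(0.270000, 0.060760) = -0.134887
  y ← -1.400000 + (0.47/2)·(3.108000 + (-0.134887)) = -0.701318
y(0.27) ≈ -0.7013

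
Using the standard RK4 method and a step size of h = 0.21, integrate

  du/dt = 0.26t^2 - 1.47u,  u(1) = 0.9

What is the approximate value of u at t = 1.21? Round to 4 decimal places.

RK4: k1 = f(t_n, u_n); k2 = f(t_n + h/2, u_n + (h/2)·k1); k3 = f(t_n + h/2, u_n + (h/2)·k2); k4 = f(t_n + h, u_n + h·k3); u_{n+1} = u_n + (h/6)·(k1 + 2k2 + 2k3 + k4).
t=1.000000, u=0.900000:
  k1 = f(1.000000, 0.900000) = -1.063000
  k2 = f(1.105000, 0.788385) = -0.841459
  k3 = f(1.105000, 0.811647) = -0.875654
  k4 = f(1.210000, 0.716113) = -0.672020
  u ← 0.900000 + (0.21/6)·(k1 + 2k2 + 2k3 + k4) = 0.719076
u(1.21) ≈ 0.7191

0.7191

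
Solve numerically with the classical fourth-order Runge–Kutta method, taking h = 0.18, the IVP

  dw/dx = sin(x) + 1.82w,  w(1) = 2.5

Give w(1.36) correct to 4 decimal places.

5.2774

RK4: k1 = f(x_n, w_n); k2 = f(x_n + h/2, w_n + (h/2)·k1); k3 = f(x_n + h/2, w_n + (h/2)·k2); k4 = f(x_n + h, w_n + h·k3); w_{n+1} = w_n + (h/6)·(k1 + 2k2 + 2k3 + k4).
x=1.000000, w=2.500000:
  k1 = f(1.000000, 2.500000) = 5.391471
  k2 = f(1.090000, 2.985232) = 6.319750
  k3 = f(1.090000, 3.068777) = 6.471802
  k4 = f(1.180000, 3.664924) = 7.594768
  w ← 2.500000 + (0.18/6)·(k1 + 2k2 + 2k3 + k4) = 3.657080
x=1.180000, w=3.657080:
  k1 = f(1.180000, 3.657080) = 7.580492
  k2 = f(1.270000, 4.339325) = 8.852672
  k3 = f(1.270000, 4.453821) = 9.061055
  k4 = f(1.360000, 5.288070) = 10.602152
  w ← 3.657080 + (0.18/6)·(k1 + 2k2 + 2k3 + k4) = 5.277383
w(1.36) ≈ 5.2774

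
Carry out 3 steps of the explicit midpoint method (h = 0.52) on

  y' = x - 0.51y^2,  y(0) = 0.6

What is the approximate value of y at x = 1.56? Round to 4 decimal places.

1.2863

Midpoint: k1 = f(x_n, y_n); k2 = f(x_n + h/2, y_n + (h/2)·k1); y_{n+1} = y_n + h·k2.
x=0.000000, y=0.600000:
  k1 = f(0.000000, 0.600000) = -0.183600
  k2 = f(0.260000, 0.552264) = 0.104452
  y ← 0.600000 + 0.52·0.104452 = 0.654315
x=0.520000, y=0.654315:
  k1 = f(0.520000, 0.654315) = 0.301655
  k2 = f(0.780000, 0.732745) = 0.506173
  y ← 0.654315 + 0.52·0.506173 = 0.917525
x=1.040000, y=0.917525:
  k1 = f(1.040000, 0.917525) = 0.610655
  k2 = f(1.300000, 1.076296) = 0.709210
  y ← 0.917525 + 0.52·0.709210 = 1.286314
y(1.56) ≈ 1.2863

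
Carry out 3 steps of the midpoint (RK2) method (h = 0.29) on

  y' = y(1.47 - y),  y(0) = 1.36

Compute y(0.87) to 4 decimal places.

Midpoint: k1 = f(t_n, y_n); k2 = f(t_n + h/2, y_n + (h/2)·k1); y_{n+1} = y_n + h·k2.
t=0.000000, y=1.360000:
  k1 = f(0.000000, 1.360000) = 0.149600
  k2 = f(0.145000, 1.381692) = 0.122014
  y ← 1.360000 + 0.29·0.122014 = 1.395384
t=0.290000, y=1.395384:
  k1 = f(0.290000, 1.395384) = 0.104118
  k2 = f(0.435000, 1.410481) = 0.083950
  y ← 1.395384 + 0.29·0.083950 = 1.419730
t=0.580000, y=1.419730:
  k1 = f(0.580000, 1.419730) = 0.071370
  k2 = f(0.725000, 1.430078) = 0.057091
  y ← 1.419730 + 0.29·0.057091 = 1.436286
y(0.87) ≈ 1.4363

1.4363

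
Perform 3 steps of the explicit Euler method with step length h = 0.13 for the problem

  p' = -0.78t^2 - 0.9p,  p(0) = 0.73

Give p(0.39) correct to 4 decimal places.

Euler: p_{n+1} = p_n + h·f(t_n, p_n).
t=0.000000, p=0.730000: f=-0.657000 → p ← 0.730000 + 0.13·(-0.657000) = 0.644590
t=0.130000, p=0.644590: f=-0.593313 → p ← 0.644590 + 0.13·(-0.593313) = 0.567459
t=0.260000, p=0.567459: f=-0.563441 → p ← 0.567459 + 0.13·(-0.563441) = 0.494212
p(0.39) ≈ 0.4942

0.4942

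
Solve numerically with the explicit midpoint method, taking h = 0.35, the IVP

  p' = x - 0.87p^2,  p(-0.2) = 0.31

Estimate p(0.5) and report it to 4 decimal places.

Midpoint: k1 = f(x_n, p_n); k2 = f(x_n + h/2, p_n + (h/2)·k1); p_{n+1} = p_n + h·k2.
x=-0.200000, p=0.310000:
  k1 = f(-0.200000, 0.310000) = -0.283607
  k2 = f(-0.025000, 0.260369) = -0.083979
  p ← 0.310000 + 0.35·(-0.083979) = 0.280607
x=0.150000, p=0.280607:
  k1 = f(0.150000, 0.280607) = 0.081496
  k2 = f(0.325000, 0.294869) = 0.249355
  p ← 0.280607 + 0.35·0.249355 = 0.367882
p(0.5) ≈ 0.3679

0.3679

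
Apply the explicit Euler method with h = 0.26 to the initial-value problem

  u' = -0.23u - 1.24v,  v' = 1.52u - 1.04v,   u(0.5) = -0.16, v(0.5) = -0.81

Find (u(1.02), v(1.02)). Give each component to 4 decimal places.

Euler on (u,v): u_{n+1} = u_n + h·u', v_{n+1} = v_n + h·v'.
0.500000: (-0.160000, -0.810000); f=(1.041200, 0.599200) → (0.110712, -0.654208)
0.760000: (0.110712, -0.654208); f=(0.785754, 0.848659) → (0.315008, -0.433557)
(u(1.02), v(1.02)) ≈ (0.3150, -0.4336)

0.3150, -0.4336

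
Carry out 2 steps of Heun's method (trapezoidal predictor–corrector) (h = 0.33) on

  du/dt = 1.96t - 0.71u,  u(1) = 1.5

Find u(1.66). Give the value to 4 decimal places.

Heun: k1 = f(t_n, u_n); k2 = f(t_n + h, u_n + h·k1); u_{n+1} = u_n + (h/2)·(k1 + k2).
t=1.000000, u=1.500000:
  k1 = f(1.000000, 1.500000) = 0.895000
  k2 = f(1.330000, 1.795350) = 1.332102
  u ← 1.500000 + (0.33/2)·(0.895000 + 1.332102) = 1.867472
t=1.330000, u=1.867472:
  k1 = f(1.330000, 1.867472) = 1.280895
  k2 = f(1.660000, 2.290167) = 1.627581
  u ← 1.867472 + (0.33/2)·(1.280895 + 1.627581) = 2.347370
u(1.66) ≈ 2.3474

2.3474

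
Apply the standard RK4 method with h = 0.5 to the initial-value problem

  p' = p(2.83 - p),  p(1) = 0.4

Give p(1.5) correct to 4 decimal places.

RK4: k1 = f(t_n, p_n); k2 = f(t_n + h/2, p_n + (h/2)·k1); k3 = f(t_n + h/2, p_n + (h/2)·k2); k4 = f(t_n + h, p_n + h·k3); p_{n+1} = p_n + (h/6)·(k1 + 2k2 + 2k3 + k4).
t=1.000000, p=0.400000:
  k1 = f(1.000000, 0.400000) = 0.972000
  k2 = f(1.250000, 0.643000) = 1.406241
  k3 = f(1.250000, 0.751560) = 1.562073
  k4 = f(1.500000, 1.181036) = 1.947486
  p ← 0.400000 + (0.5/6)·(k1 + 2k2 + 2k3 + k4) = 1.138009
p(1.5) ≈ 1.1380

1.1380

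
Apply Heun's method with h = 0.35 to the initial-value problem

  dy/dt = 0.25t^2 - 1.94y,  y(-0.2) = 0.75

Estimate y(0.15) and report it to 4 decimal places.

Heun: k1 = f(t_n, y_n); k2 = f(t_n + h, y_n + h·k1); y_{n+1} = y_n + (h/2)·(k1 + k2).
t=-0.200000, y=0.750000:
  k1 = f(-0.200000, 0.750000) = -1.445000
  k2 = f(0.150000, 0.244250) = -0.468220
  y ← 0.750000 + (0.35/2)·(-1.445000 + (-0.468220)) = 0.415187
y(0.15) ≈ 0.4152

0.4152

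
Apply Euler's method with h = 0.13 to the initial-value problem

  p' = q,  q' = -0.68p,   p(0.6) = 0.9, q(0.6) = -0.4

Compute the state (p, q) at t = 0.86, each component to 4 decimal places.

0.7857, -0.5545

Euler on (p,q): p_{n+1} = p_n + h·p', q_{n+1} = q_n + h·q'.
0.600000: (0.900000, -0.400000); f=(-0.400000, -0.612000) → (0.848000, -0.479560)
0.730000: (0.848000, -0.479560); f=(-0.479560, -0.576640) → (0.785657, -0.554523)
(p(0.86), q(0.86)) ≈ (0.7857, -0.5545)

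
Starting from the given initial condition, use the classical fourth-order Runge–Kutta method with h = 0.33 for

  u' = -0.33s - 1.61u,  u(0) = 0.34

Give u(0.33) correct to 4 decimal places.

0.1848

RK4: k1 = f(s_n, u_n); k2 = f(s_n + h/2, u_n + (h/2)·k1); k3 = f(s_n + h/2, u_n + (h/2)·k2); k4 = f(s_n + h, u_n + h·k3); u_{n+1} = u_n + (h/6)·(k1 + 2k2 + 2k3 + k4).
s=0.000000, u=0.340000:
  k1 = f(0.000000, 0.340000) = -0.547400
  k2 = f(0.165000, 0.249679) = -0.456433
  k3 = f(0.165000, 0.264689) = -0.480599
  k4 = f(0.330000, 0.181402) = -0.400958
  u ← 0.340000 + (0.33/6)·(k1 + 2k2 + 2k3 + k4) = 0.184767
u(0.33) ≈ 0.1848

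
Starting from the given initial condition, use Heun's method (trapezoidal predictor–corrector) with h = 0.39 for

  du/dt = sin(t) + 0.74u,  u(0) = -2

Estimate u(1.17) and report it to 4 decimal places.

-3.9109

Heun: k1 = f(t_n, u_n); k2 = f(t_n + h, u_n + h·k1); u_{n+1} = u_n + (h/2)·(k1 + k2).
t=0.000000, u=-2.000000:
  k1 = f(0.000000, -2.000000) = -1.480000
  k2 = f(0.390000, -2.577200) = -1.526940
  u ← -2.000000 + (0.39/2)·(-1.480000 + (-1.526940)) = -2.586353
t=0.390000, u=-2.586353:
  k1 = f(0.390000, -2.586353) = -1.533713
  k2 = f(0.780000, -3.184501) = -1.653252
  u ← -2.586353 + (0.39/2)·(-1.533713 + (-1.653252)) = -3.207811
t=0.780000, u=-3.207811:
  k1 = f(0.780000, -3.207811) = -1.670501
  k2 = f(1.170000, -3.859307) = -1.935136
  u ← -3.207811 + (0.39/2)·(-1.670501 + (-1.935136)) = -3.910911
u(1.17) ≈ -3.9109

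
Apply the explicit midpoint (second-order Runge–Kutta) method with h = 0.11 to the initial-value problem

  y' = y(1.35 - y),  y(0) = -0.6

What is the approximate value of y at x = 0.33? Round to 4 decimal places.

-1.2311

Midpoint: k1 = f(x_n, y_n); k2 = f(x_n + h/2, y_n + (h/2)·k1); y_{n+1} = y_n + h·k2.
x=0.000000, y=-0.600000:
  k1 = f(0.000000, -0.600000) = -1.170000
  k2 = f(0.055000, -0.664350) = -1.338233
  y ← -0.600000 + 0.11·(-1.338233) = -0.747206
x=0.110000, y=-0.747206:
  k1 = f(0.110000, -0.747206) = -1.567044
  k2 = f(0.165000, -0.833393) = -1.819625
  y ← -0.747206 + 0.11·(-1.819625) = -0.947364
x=0.220000, y=-0.947364:
  k1 = f(0.220000, -0.947364) = -2.176441
  k2 = f(0.275000, -1.067069) = -2.579178
  y ← -0.947364 + 0.11·(-2.579178) = -1.231074
y(0.33) ≈ -1.2311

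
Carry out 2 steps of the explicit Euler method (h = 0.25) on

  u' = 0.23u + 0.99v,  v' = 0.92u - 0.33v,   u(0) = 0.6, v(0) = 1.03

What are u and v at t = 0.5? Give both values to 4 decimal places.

1.2086, 1.1982

Euler on (u,v): u_{n+1} = u_n + h·u', v_{n+1} = v_n + h·v'.
0.000000: (0.600000, 1.030000); f=(1.157700, 0.212100) → (0.889425, 1.083025)
0.250000: (0.889425, 1.083025); f=(1.276763, 0.460873) → (1.208616, 1.198243)
(u(0.5), v(0.5)) ≈ (1.2086, 1.1982)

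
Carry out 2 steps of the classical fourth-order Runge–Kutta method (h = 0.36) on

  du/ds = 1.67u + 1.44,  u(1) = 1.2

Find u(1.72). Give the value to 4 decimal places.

5.9957

RK4: k1 = f(s_n, u_n); k2 = f(s_n + h/2, u_n + (h/2)·k1); k3 = f(s_n + h/2, u_n + (h/2)·k2); k4 = f(s_n + h, u_n + h·k3); u_{n+1} = u_n + (h/6)·(k1 + 2k2 + 2k3 + k4).
s=1.000000, u=1.200000:
  k1 = f(1.000000, 1.200000) = 3.444000
  k2 = f(1.180000, 1.819920) = 4.479266
  k3 = f(1.180000, 2.006268) = 4.790467
  k4 = f(1.360000, 2.924568) = 6.324029
  u ← 1.200000 + (0.36/6)·(k1 + 2k2 + 2k3 + k4) = 2.898450
s=1.360000, u=2.898450:
  k1 = f(1.360000, 2.898450) = 6.280411
  k2 = f(1.540000, 4.028924) = 8.168303
  k3 = f(1.540000, 4.368744) = 8.735803
  k4 = f(1.720000, 6.043339) = 11.532376
  u ← 2.898450 + (0.36/6)·(k1 + 2k2 + 2k3 + k4) = 5.995710
u(1.72) ≈ 5.9957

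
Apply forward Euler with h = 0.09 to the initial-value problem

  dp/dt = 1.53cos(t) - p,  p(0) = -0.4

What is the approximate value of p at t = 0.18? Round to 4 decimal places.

Euler: p_{n+1} = p_n + h·f(t_n, p_n).
t=0.000000, p=-0.400000: f=1.930000 → p ← -0.400000 + 0.09·1.930000 = -0.226300
t=0.090000, p=-0.226300: f=1.750108 → p ← -0.226300 + 0.09·1.750108 = -0.068790
p(0.18) ≈ -0.0688

-0.0688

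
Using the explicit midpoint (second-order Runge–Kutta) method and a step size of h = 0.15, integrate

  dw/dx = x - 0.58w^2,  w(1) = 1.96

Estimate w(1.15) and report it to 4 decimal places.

Midpoint: k1 = f(x_n, w_n); k2 = f(x_n + h/2, w_n + (h/2)·k1); w_{n+1} = w_n + h·k2.
x=1.000000, w=1.960000:
  k1 = f(1.000000, 1.960000) = -1.228128
  k2 = f(1.075000, 1.867890) = -0.948628
  w ← 1.960000 + 0.15·(-0.948628) = 1.817706
w(1.15) ≈ 1.8177

1.8177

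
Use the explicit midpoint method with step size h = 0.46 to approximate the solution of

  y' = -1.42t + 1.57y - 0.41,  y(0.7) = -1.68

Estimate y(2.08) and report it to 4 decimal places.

-21.8466

Midpoint: k1 = f(t_n, y_n); k2 = f(t_n + h/2, y_n + (h/2)·k1); y_{n+1} = y_n + h·k2.
t=0.700000, y=-1.680000:
  k1 = f(0.700000, -1.680000) = -4.041600
  k2 = f(0.930000, -2.609568) = -5.827622
  y ← -1.680000 + 0.46·(-5.827622) = -4.360706
t=1.160000, y=-4.360706:
  k1 = f(1.160000, -4.360706) = -8.903508
  k2 = f(1.390000, -6.408513) = -12.445165
  y ← -4.360706 + 0.46·(-12.445165) = -10.085482
t=1.620000, y=-10.085482:
  k1 = f(1.620000, -10.085482) = -18.544607
  k2 = f(1.850000, -14.350742) = -25.567664
  y ← -10.085482 + 0.46·(-25.567664) = -21.846608
y(2.08) ≈ -21.8466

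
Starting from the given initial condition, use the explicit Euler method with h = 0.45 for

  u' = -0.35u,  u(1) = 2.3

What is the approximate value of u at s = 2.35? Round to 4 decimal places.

Euler: u_{n+1} = u_n + h·f(s_n, u_n).
s=1.000000, u=2.300000: f=-0.805000 → u ← 2.300000 + 0.45·(-0.805000) = 1.937750
s=1.450000, u=1.937750: f=-0.678212 → u ← 1.937750 + 0.45·(-0.678212) = 1.632554
s=1.900000, u=1.632554: f=-0.571394 → u ← 1.632554 + 0.45·(-0.571394) = 1.375427
u(2.35) ≈ 1.3754

1.3754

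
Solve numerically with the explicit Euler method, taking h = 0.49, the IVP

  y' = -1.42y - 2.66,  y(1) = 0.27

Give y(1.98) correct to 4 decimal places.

Euler: y_{n+1} = y_n + h·f(s_n, y_n).
s=1.000000, y=0.270000: f=-3.043400 → y ← 0.270000 + 0.49·(-3.043400) = -1.221266
s=1.490000, y=-1.221266: f=-0.925802 → y ← -1.221266 + 0.49·(-0.925802) = -1.674909
y(1.98) ≈ -1.6749

-1.6749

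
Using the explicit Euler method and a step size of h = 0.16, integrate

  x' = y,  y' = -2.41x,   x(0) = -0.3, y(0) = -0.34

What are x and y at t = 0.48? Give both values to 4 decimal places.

Euler on (x,y): x_{n+1} = x_n + h·x', y_{n+1} = y_n + h·y'.
0.000000: (-0.300000, -0.340000); f=(-0.340000, 0.723000) → (-0.354400, -0.224320)
0.160000: (-0.354400, -0.224320); f=(-0.224320, 0.854104) → (-0.390291, -0.087663)
0.320000: (-0.390291, -0.087663); f=(-0.087663, 0.940602) → (-0.404317, 0.062833)
(x(0.48), y(0.48)) ≈ (-0.4043, 0.0628)

-0.4043, 0.0628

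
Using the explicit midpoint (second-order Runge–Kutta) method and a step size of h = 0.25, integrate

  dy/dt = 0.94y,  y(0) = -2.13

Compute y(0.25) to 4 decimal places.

-2.6894

Midpoint: k1 = f(t_n, y_n); k2 = f(t_n + h/2, y_n + (h/2)·k1); y_{n+1} = y_n + h·k2.
t=0.000000, y=-2.130000:
  k1 = f(0.000000, -2.130000) = -2.002200
  k2 = f(0.125000, -2.380275) = -2.237458
  y ← -2.130000 + 0.25·(-2.237458) = -2.689365
y(0.25) ≈ -2.6894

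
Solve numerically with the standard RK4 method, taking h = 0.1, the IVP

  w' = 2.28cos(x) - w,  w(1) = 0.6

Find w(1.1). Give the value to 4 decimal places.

RK4: k1 = f(x_n, w_n); k2 = f(x_n + h/2, w_n + (h/2)·k1); k3 = f(x_n + h/2, w_n + (h/2)·k2); k4 = f(x_n + h, w_n + h·k3); w_{n+1} = w_n + (h/6)·(k1 + 2k2 + 2k3 + k4).
x=1.000000, w=0.600000:
  k1 = f(1.000000, 0.600000) = 0.631889
  k2 = f(1.050000, 0.631594) = 0.502868
  k3 = f(1.050000, 0.625143) = 0.509319
  k4 = f(1.100000, 0.650932) = 0.383267
  w ← 0.600000 + (0.1/6)·(k1 + 2k2 + 2k3 + k4) = 0.650659
w(1.1) ≈ 0.6507

0.6507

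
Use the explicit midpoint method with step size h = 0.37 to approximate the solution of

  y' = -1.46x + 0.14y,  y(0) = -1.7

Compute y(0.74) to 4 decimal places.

Midpoint: k1 = f(x_n, y_n); k2 = f(x_n + h/2, y_n + (h/2)·k1); y_{n+1} = y_n + h·k2.
x=0.000000, y=-1.700000:
  k1 = f(0.000000, -1.700000) = -0.238000
  k2 = f(0.185000, -1.744030) = -0.514264
  y ← -1.700000 + 0.37·(-0.514264) = -1.890278
x=0.370000, y=-1.890278:
  k1 = f(0.370000, -1.890278) = -0.804839
  k2 = f(0.555000, -2.039173) = -1.095784
  y ← -1.890278 + 0.37·(-1.095784) = -2.295718
y(0.74) ≈ -2.2957

-2.2957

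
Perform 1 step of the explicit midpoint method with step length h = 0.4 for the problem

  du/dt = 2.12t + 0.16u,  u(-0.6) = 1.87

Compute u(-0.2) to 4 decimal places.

Midpoint: k1 = f(t_n, u_n); k2 = f(t_n + h/2, u_n + (h/2)·k1); u_{n+1} = u_n + h·k2.
t=-0.600000, u=1.870000:
  k1 = f(-0.600000, 1.870000) = -0.972800
  k2 = f(-0.400000, 1.675440) = -0.579930
  u ← 1.870000 + 0.4·(-0.579930) = 1.638028
u(-0.2) ≈ 1.6380

1.6380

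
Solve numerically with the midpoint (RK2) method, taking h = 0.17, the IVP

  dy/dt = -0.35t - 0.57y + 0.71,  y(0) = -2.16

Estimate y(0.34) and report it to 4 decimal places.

Midpoint: k1 = f(t_n, y_n); k2 = f(t_n + h/2, y_n + (h/2)·k1); y_{n+1} = y_n + h·k2.
t=0.000000, y=-2.160000:
  k1 = f(0.000000, -2.160000) = 1.941200
  k2 = f(0.085000, -1.994998) = 1.817399
  y ← -2.160000 + 0.17·1.817399 = -1.851042
t=0.170000, y=-1.851042:
  k1 = f(0.170000, -1.851042) = 1.705594
  k2 = f(0.255000, -1.706067) = 1.593208
  y ← -1.851042 + 0.17·1.593208 = -1.580197
y(0.34) ≈ -1.5802

-1.5802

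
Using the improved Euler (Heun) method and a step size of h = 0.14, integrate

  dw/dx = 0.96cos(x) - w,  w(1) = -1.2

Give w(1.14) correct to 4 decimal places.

-0.9845

Heun: k1 = f(x_n, w_n); k2 = f(x_n + h, w_n + h·k1); w_{n+1} = w_n + (h/2)·(k1 + k2).
x=1.000000, w=-1.200000:
  k1 = f(1.000000, -1.200000) = 1.718690
  k2 = f(1.140000, -0.959383) = 1.360274
  w ← -1.200000 + (0.14/2)·(1.718690 + 1.360274) = -0.984472
w(1.14) ≈ -0.9845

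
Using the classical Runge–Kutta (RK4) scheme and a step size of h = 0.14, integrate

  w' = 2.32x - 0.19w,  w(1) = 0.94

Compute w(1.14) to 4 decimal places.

1.2584

RK4: k1 = f(x_n, w_n); k2 = f(x_n + h/2, w_n + (h/2)·k1); k3 = f(x_n + h/2, w_n + (h/2)·k2); k4 = f(x_n + h, w_n + h·k3); w_{n+1} = w_n + (h/6)·(k1 + 2k2 + 2k3 + k4).
x=1.000000, w=0.940000:
  k1 = f(1.000000, 0.940000) = 2.141400
  k2 = f(1.070000, 1.089898) = 2.275319
  k3 = f(1.070000, 1.099272) = 2.273538
  k4 = f(1.140000, 1.258295) = 2.405724
  w ← 0.940000 + (0.14/6)·(k1 + 2k2 + 2k3 + k4) = 1.258380
w(1.14) ≈ 1.2584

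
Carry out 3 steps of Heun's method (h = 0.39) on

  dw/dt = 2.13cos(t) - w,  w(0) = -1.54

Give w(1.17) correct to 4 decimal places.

0.5083

Heun: k1 = f(t_n, w_n); k2 = f(t_n + h, w_n + h·k1); w_{n+1} = w_n + (h/2)·(k1 + k2).
t=0.000000, w=-1.540000:
  k1 = f(0.000000, -1.540000) = 3.670000
  k2 = f(0.390000, -0.108700) = 2.078756
  w ← -1.540000 + (0.39/2)·(3.670000 + 2.078756) = -0.418993
t=0.390000, w=-0.418993:
  k1 = f(0.390000, -0.418993) = 2.389049
  k2 = f(0.780000, 0.512737) = 1.001509
  w ← -0.418993 + (0.39/2)·(2.389049 + 1.001509) = 0.242166
t=0.780000, w=0.242166:
  k1 = f(0.780000, 0.242166) = 1.272080
  k2 = f(1.170000, 0.738277) = 0.092746
  w ← 0.242166 + (0.39/2)·(1.272080 + 0.092746) = 0.508307
w(1.17) ≈ 0.5083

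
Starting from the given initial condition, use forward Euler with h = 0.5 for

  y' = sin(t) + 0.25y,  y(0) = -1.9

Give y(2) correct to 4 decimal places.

-1.7680

Euler: y_{n+1} = y_n + h·f(t_n, y_n).
t=0.000000, y=-1.900000: f=-0.475000 → y ← -1.900000 + 0.5·(-0.475000) = -2.137500
t=0.500000, y=-2.137500: f=-0.054949 → y ← -2.137500 + 0.5·(-0.054949) = -2.164975
t=1.000000, y=-2.164975: f=0.300227 → y ← -2.164975 + 0.5·0.300227 = -2.014861
t=1.500000, y=-2.014861: f=0.493780 → y ← -2.014861 + 0.5·0.493780 = -1.767971
y(2) ≈ -1.7680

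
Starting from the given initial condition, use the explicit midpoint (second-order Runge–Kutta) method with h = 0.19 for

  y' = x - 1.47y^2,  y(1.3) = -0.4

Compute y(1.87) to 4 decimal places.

Midpoint: k1 = f(x_n, y_n); k2 = f(x_n + h/2, y_n + (h/2)·k1); y_{n+1} = y_n + h·k2.
x=1.300000, y=-0.400000:
  k1 = f(1.300000, -0.400000) = 1.064800
  k2 = f(1.395000, -0.298844) = 1.263718
  y ← -0.400000 + 0.19·1.263718 = -0.159894
x=1.490000, y=-0.159894:
  k1 = f(1.490000, -0.159894) = 1.452418
  k2 = f(1.585000, -0.021914) = 1.584294
  y ← -0.159894 + 0.19·1.584294 = 0.141122
x=1.680000, y=0.141122:
  k1 = f(1.680000, 0.141122) = 1.650724
  k2 = f(1.775000, 0.297941) = 1.644510
  y ← 0.141122 + 0.19·1.644510 = 0.453579
y(1.87) ≈ 0.4536

0.4536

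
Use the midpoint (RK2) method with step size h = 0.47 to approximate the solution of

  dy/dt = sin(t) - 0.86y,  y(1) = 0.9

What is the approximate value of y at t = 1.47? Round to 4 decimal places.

0.9736

Midpoint: k1 = f(t_n, y_n); k2 = f(t_n + h/2, y_n + (h/2)·k1); y_{n+1} = y_n + h·k2.
t=1.000000, y=0.900000:
  k1 = f(1.000000, 0.900000) = 0.067471
  k2 = f(1.235000, 0.915856) = 0.156512
  y ← 0.900000 + 0.47·0.156512 = 0.973561
y(1.47) ≈ 0.9736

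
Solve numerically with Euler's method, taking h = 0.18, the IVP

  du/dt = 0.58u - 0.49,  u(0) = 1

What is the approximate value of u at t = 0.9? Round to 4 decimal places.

Euler: u_{n+1} = u_n + h·f(t_n, u_n).
t=0.000000, u=1.000000: f=0.090000 → u ← 1.000000 + 0.18·0.090000 = 1.016200
t=0.180000, u=1.016200: f=0.099396 → u ← 1.016200 + 0.18·0.099396 = 1.034091
t=0.360000, u=1.034091: f=0.109773 → u ← 1.034091 + 0.18·0.109773 = 1.053850
t=0.540000, u=1.053850: f=0.121233 → u ← 1.053850 + 0.18·0.121233 = 1.075672
t=0.720000, u=1.075672: f=0.133890 → u ← 1.075672 + 0.18·0.133890 = 1.099773
u(0.9) ≈ 1.0998

1.0998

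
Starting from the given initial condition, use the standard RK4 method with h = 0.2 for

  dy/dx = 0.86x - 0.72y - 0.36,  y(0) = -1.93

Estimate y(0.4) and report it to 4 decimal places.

RK4: k1 = f(x_n, y_n); k2 = f(x_n + h/2, y_n + (h/2)·k1); k3 = f(x_n + h/2, y_n + (h/2)·k2); k4 = f(x_n + h, y_n + h·k3); y_{n+1} = y_n + (h/6)·(k1 + 2k2 + 2k3 + k4).
x=0.000000, y=-1.930000:
  k1 = f(0.000000, -1.930000) = 1.029600
  k2 = f(0.100000, -1.827040) = 1.041469
  k3 = f(0.100000, -1.825853) = 1.040614
  k4 = f(0.200000, -1.721877) = 1.051752
  y ← -1.930000 + (0.2/6)·(k1 + 2k2 + 2k3 + k4) = -1.721816
x=0.200000, y=-1.721816:
  k1 = f(0.200000, -1.721816) = 1.051708
  k2 = f(0.300000, -1.616645) = 1.061985
  k3 = f(0.300000, -1.615618) = 1.061245
  k4 = f(0.400000, -1.509567) = 1.070888
  y ← -1.721816 + (0.2/6)·(k1 + 2k2 + 2k3 + k4) = -1.509514
y(0.4) ≈ -1.5095

-1.5095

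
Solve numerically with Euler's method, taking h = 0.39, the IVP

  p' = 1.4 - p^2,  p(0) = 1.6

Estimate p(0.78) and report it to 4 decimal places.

Euler: p_{n+1} = p_n + h·f(s_n, p_n).
s=0.000000, p=1.600000: f=-1.160000 → p ← 1.600000 + 0.39·(-1.160000) = 1.147600
s=0.390000, p=1.147600: f=0.083014 → p ← 1.147600 + 0.39·0.083014 = 1.179976
p(0.78) ≈ 1.1800

1.1800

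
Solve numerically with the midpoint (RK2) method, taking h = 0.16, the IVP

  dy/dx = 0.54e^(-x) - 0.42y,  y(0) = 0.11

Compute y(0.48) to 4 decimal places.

Midpoint: k1 = f(x_n, y_n); k2 = f(x_n + h/2, y_n + (h/2)·k1); y_{n+1} = y_n + h·k2.
x=0.000000, y=0.110000:
  k1 = f(0.000000, 0.110000) = 0.493800
  k2 = f(0.080000, 0.149504) = 0.435691
  y ← 0.110000 + 0.16·0.435691 = 0.179711
x=0.160000, y=0.179711:
  k1 = f(0.160000, 0.179711) = 0.384679
  k2 = f(0.240000, 0.210485) = 0.336375
  y ← 0.179711 + 0.16·0.336375 = 0.233531
x=0.320000, y=0.233531:
  k1 = f(0.320000, 0.233531) = 0.294038
  k2 = f(0.400000, 0.257054) = 0.254010
  y ← 0.233531 + 0.16·0.254010 = 0.274172
y(0.48) ≈ 0.2742

0.2742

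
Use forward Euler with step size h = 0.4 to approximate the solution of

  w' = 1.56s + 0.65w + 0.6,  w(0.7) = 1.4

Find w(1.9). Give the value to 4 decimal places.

6.2183

Euler: w_{n+1} = w_n + h·f(s_n, w_n).
s=0.700000, w=1.400000: f=2.602000 → w ← 1.400000 + 0.4·2.602000 = 2.440800
s=1.100000, w=2.440800: f=3.902520 → w ← 2.440800 + 0.4·3.902520 = 4.001808
s=1.500000, w=4.001808: f=5.541175 → w ← 4.001808 + 0.4·5.541175 = 6.218278
w(1.9) ≈ 6.2183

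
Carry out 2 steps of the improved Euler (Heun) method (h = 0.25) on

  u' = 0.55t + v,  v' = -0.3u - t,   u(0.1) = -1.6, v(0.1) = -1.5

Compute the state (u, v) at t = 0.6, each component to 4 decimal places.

Heun on (u,v): k1 = f(t_n, state_n); k2 = f(t_n + h, state_n + h·k1); state_{n+1} = state_n + (h/2)·(k1 + k2).
0.100000: (-1.600000, -1.500000)
  k1 = (-1.445000, 0.380000)
  predictor → (-1.961250, -1.405000)
  k2 = (-1.212500, 0.238375)
  → (-1.932187, -1.422703)
0.350000: (-1.932187, -1.422703)
  k1 = (-1.230203, 0.229656)
  predictor → (-2.239738, -1.365289)
  k2 = (-1.035289, 0.071921)
  → (-2.215374, -1.385006)
(u(0.6), v(0.6)) ≈ (-2.2154, -1.3850)

-2.2154, -1.3850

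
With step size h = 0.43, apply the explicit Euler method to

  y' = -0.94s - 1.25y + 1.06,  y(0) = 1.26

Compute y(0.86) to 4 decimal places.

Euler: y_{n+1} = y_n + h·f(s_n, y_n).
s=0.000000, y=1.260000: f=-0.515000 → y ← 1.260000 + 0.43·(-0.515000) = 1.038550
s=0.430000, y=1.038550: f=-0.642387 → y ← 1.038550 + 0.43·(-0.642387) = 0.762323
y(0.86) ≈ 0.7623

0.7623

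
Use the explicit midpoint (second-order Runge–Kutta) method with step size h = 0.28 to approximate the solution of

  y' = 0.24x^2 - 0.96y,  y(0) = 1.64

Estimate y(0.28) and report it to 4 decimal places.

Midpoint: k1 = f(x_n, y_n); k2 = f(x_n + h/2, y_n + (h/2)·k1); y_{n+1} = y_n + h·k2.
x=0.000000, y=1.640000:
  k1 = f(0.000000, 1.640000) = -1.574400
  k2 = f(0.140000, 1.419584) = -1.358097
  y ← 1.640000 + 0.28·(-1.358097) = 1.259733
y(0.28) ≈ 1.2597

1.2597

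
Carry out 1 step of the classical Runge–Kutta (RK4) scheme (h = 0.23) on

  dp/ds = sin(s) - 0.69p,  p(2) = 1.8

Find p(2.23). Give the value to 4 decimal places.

1.7171

RK4: k1 = f(s_n, p_n); k2 = f(s_n + h/2, p_n + (h/2)·k1); k3 = f(s_n + h/2, p_n + (h/2)·k2); k4 = f(s_n + h, p_n + h·k3); p_{n+1} = p_n + (h/6)·(k1 + 2k2 + 2k3 + k4).
s=2.000000, p=1.800000:
  k1 = f(2.000000, 1.800000) = -0.332703
  k2 = f(2.115000, 1.761739) = -0.360060
  k3 = f(2.115000, 1.758593) = -0.357889
  k4 = f(2.230000, 1.717685) = -0.394723
  p ← 1.800000 + (0.23/6)·(k1 + 2k2 + 2k3 + k4) = 1.717073
p(2.23) ≈ 1.7171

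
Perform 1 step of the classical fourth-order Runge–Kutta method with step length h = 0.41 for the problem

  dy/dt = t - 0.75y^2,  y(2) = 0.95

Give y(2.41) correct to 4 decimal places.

1.4090

RK4: k1 = f(t_n, y_n); k2 = f(t_n + h/2, y_n + (h/2)·k1); k3 = f(t_n + h/2, y_n + (h/2)·k2); k4 = f(t_n + h, y_n + h·k3); y_{n+1} = y_n + (h/6)·(k1 + 2k2 + 2k3 + k4).
t=2.000000, y=0.950000:
  k1 = f(2.000000, 0.950000) = 1.323125
  k2 = f(2.205000, 1.221241) = 1.086429
  k3 = f(2.205000, 1.172718) = 1.173550
  k4 = f(2.410000, 1.431155) = 0.873846
  y ← 0.950000 + (0.41/6)·(k1 + 2k2 + 2k3 + k4) = 1.408990
y(2.41) ≈ 1.4090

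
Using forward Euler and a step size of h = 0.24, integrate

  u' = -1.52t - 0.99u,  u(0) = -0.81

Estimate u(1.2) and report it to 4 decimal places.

Euler: u_{n+1} = u_n + h·f(t_n, u_n).
t=0.000000, u=-0.810000: f=0.801900 → u ← -0.810000 + 0.24·0.801900 = -0.617544
t=0.240000, u=-0.617544: f=0.246569 → u ← -0.617544 + 0.24·0.246569 = -0.558368
t=0.480000, u=-0.558368: f=-0.176816 → u ← -0.558368 + 0.24·(-0.176816) = -0.600803
t=0.720000, u=-0.600803: f=-0.499605 → u ← -0.600803 + 0.24·(-0.499605) = -0.720709
t=0.960000, u=-0.720709: f=-0.745699 → u ← -0.720709 + 0.24·(-0.745699) = -0.899676
u(1.2) ≈ -0.8997

-0.8997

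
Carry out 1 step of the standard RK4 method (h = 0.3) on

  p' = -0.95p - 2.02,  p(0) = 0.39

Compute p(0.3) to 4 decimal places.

RK4: k1 = f(t_n, p_n); k2 = f(t_n + h/2, p_n + (h/2)·k1); k3 = f(t_n + h/2, p_n + (h/2)·k2); k4 = f(t_n + h, p_n + h·k3); p_{n+1} = p_n + (h/6)·(k1 + 2k2 + 2k3 + k4).
t=0.000000, p=0.390000:
  k1 = f(0.000000, 0.390000) = -2.390500
  k2 = f(0.150000, 0.031425) = -2.049854
  k3 = f(0.150000, 0.082522) = -2.098396
  k4 = f(0.300000, -0.239519) = -1.792457
  p ← 0.390000 + (0.3/6)·(k1 + 2k2 + 2k3 + k4) = -0.233973
p(0.3) ≈ -0.2340

-0.2340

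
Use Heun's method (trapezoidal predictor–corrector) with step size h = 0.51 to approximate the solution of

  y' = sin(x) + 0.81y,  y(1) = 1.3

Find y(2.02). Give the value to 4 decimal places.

Heun: k1 = f(x_n, y_n); k2 = f(x_n + h, y_n + h·k1); y_{n+1} = y_n + (h/2)·(k1 + k2).
x=1.000000, y=1.300000:
  k1 = f(1.000000, 1.300000) = 1.894471
  k2 = f(1.510000, 2.266180) = 2.833758
  y ← 1.300000 + (0.51/2)·(1.894471 + 2.833758) = 2.505699
x=1.510000, y=2.505699:
  k1 = f(1.510000, 2.505699) = 3.027768
  k2 = f(2.020000, 4.049860) = 4.181180
  y ← 2.505699 + (0.51/2)·(3.027768 + 4.181180) = 4.343980
y(2.02) ≈ 4.3440

4.3440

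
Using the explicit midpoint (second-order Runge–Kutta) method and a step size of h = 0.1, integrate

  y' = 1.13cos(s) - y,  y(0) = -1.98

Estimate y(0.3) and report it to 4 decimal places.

Midpoint: k1 = f(s_n, y_n); k2 = f(s_n + h/2, y_n + (h/2)·k1); y_{n+1} = y_n + h·k2.
s=0.000000, y=-1.980000:
  k1 = f(0.000000, -1.980000) = 3.110000
  k2 = f(0.050000, -1.824500) = 2.953088
  y ← -1.980000 + 0.1·2.953088 = -1.684691
s=0.100000, y=-1.684691:
  k1 = f(0.100000, -1.684691) = 2.809046
  k2 = f(0.150000, -1.544239) = 2.661550
  y ← -1.684691 + 0.1·2.661550 = -1.418536
s=0.200000, y=-1.418536:
  k1 = f(0.200000, -1.418536) = 2.526011
  k2 = f(0.250000, -1.292236) = 2.387107
  y ← -1.418536 + 0.1·2.387107 = -1.179826
y(0.3) ≈ -1.1798

-1.1798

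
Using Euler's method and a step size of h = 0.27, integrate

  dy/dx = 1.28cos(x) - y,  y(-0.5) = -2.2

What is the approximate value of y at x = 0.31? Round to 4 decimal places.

-0.1032

Euler: y_{n+1} = y_n + h·f(x_n, y_n).
x=-0.500000, y=-2.200000: f=3.323306 → y ← -2.200000 + 0.27·3.323306 = -1.302707
x=-0.230000, y=-1.302707: f=2.549000 → y ← -1.302707 + 0.27·2.549000 = -0.614477
x=0.040000, y=-0.614477: f=1.893453 → y ← -0.614477 + 0.27·1.893453 = -0.103245
y(0.31) ≈ -0.1032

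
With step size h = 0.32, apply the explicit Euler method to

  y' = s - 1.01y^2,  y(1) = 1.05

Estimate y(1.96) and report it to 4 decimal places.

Euler: y_{n+1} = y_n + h·f(s_n, y_n).
s=1.000000, y=1.050000: f=-0.113525 → y ← 1.050000 + 0.32·(-0.113525) = 1.013672
s=1.320000, y=1.013672: f=0.282194 → y ← 1.013672 + 0.32·0.282194 = 1.103974
s=1.640000, y=1.103974: f=0.409054 → y ← 1.103974 + 0.32·0.409054 = 1.234871
y(1.96) ≈ 1.2349

1.2349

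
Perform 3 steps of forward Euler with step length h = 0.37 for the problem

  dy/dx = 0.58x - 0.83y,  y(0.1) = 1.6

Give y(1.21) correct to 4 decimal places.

Euler: y_{n+1} = y_n + h·f(x_n, y_n).
x=0.100000, y=1.600000: f=-1.270000 → y ← 1.600000 + 0.37·(-1.270000) = 1.130100
x=0.470000, y=1.130100: f=-0.665383 → y ← 1.130100 + 0.37·(-0.665383) = 0.883908
x=0.840000, y=0.883908: f=-0.246444 → y ← 0.883908 + 0.37·(-0.246444) = 0.792724
y(1.21) ≈ 0.7927

0.7927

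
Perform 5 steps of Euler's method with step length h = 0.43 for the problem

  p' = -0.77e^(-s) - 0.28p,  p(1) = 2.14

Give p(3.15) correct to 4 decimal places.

0.9088

Euler: p_{n+1} = p_n + h·f(s_n, p_n).
s=1.000000, p=2.140000: f=-0.882467 → p ← 2.140000 + 0.43·(-0.882467) = 1.760539
s=1.430000, p=1.760539: f=-0.677219 → p ← 1.760539 + 0.43·(-0.677219) = 1.469335
s=1.860000, p=1.469335: f=-0.531282 → p ← 1.469335 + 0.43·(-0.531282) = 1.240884
s=2.290000, p=1.240884: f=-0.425423 → p ← 1.240884 + 0.43·(-0.425423) = 1.057952
s=2.720000, p=1.057952: f=-0.346950 → p ← 1.057952 + 0.43·(-0.346950) = 0.908764
p(3.15) ≈ 0.9088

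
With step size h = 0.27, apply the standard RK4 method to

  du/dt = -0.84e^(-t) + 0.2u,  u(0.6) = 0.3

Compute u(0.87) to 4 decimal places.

0.2044

RK4: k1 = f(t_n, u_n); k2 = f(t_n + h/2, u_n + (h/2)·k1); k3 = f(t_n + h/2, u_n + (h/2)·k2); k4 = f(t_n + h, u_n + h·k3); u_{n+1} = u_n + (h/6)·(k1 + 2k2 + 2k3 + k4).
t=0.600000, u=0.300000:
  k1 = f(0.600000, 0.300000) = -0.401002
  k2 = f(0.735000, 0.245865) = -0.353612
  k3 = f(0.735000, 0.252262) = -0.352332
  k4 = f(0.870000, 0.204870) = -0.310945
  u ← 0.300000 + (0.27/6)·(k1 + 2k2 + 2k3 + k4) = 0.204427
u(0.87) ≈ 0.2044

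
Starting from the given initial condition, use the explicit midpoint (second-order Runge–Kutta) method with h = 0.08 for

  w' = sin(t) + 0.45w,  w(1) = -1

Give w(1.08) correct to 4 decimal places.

-0.9664

Midpoint: k1 = f(t_n, w_n); k2 = f(t_n + h/2, w_n + (h/2)·k1); w_{n+1} = w_n + h·k2.
t=1.000000, w=-1.000000:
  k1 = f(1.000000, -1.000000) = 0.391471
  k2 = f(1.040000, -0.984341) = 0.419451
  w ← -1.000000 + 0.08·0.419451 = -0.966444
w(1.08) ≈ -0.9664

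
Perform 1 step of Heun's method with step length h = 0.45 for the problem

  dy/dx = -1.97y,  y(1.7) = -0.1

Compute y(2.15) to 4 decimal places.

Heun: k1 = f(x_n, y_n); k2 = f(x_n + h, y_n + h·k1); y_{n+1} = y_n + (h/2)·(k1 + k2).
x=1.700000, y=-0.100000:
  k1 = f(1.700000, -0.100000) = 0.197000
  k2 = f(2.150000, -0.011350) = 0.022359
  y ← -0.100000 + (0.45/2)·(0.197000 + 0.022359) = -0.050644
y(2.15) ≈ -0.0506

-0.0506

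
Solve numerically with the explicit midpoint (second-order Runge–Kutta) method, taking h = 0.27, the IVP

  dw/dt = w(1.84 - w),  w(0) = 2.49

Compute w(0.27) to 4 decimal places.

Midpoint: k1 = f(t_n, w_n); k2 = f(t_n + h/2, w_n + (h/2)·k1); w_{n+1} = w_n + h·k2.
t=0.000000, w=2.490000:
  k1 = f(0.000000, 2.490000) = -1.618500
  k2 = f(0.135000, 2.271502) = -0.980159
  w ← 2.490000 + 0.27·(-0.980159) = 2.225357
w(0.27) ≈ 2.2254

2.2254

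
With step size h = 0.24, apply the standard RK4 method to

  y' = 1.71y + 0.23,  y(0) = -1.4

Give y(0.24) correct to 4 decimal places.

RK4: k1 = f(t_n, y_n); k2 = f(t_n + h/2, y_n + (h/2)·k1); k3 = f(t_n + h/2, y_n + (h/2)·k2); k4 = f(t_n + h, y_n + h·k3); y_{n+1} = y_n + (h/6)·(k1 + 2k2 + 2k3 + k4).
t=0.000000, y=-1.400000:
  k1 = f(0.000000, -1.400000) = -2.164000
  k2 = f(0.120000, -1.659680) = -2.608053
  k3 = f(0.120000, -1.712966) = -2.699172
  k4 = f(0.240000, -2.047801) = -3.271740
  y ← -1.400000 + (0.24/6)·(k1 + 2k2 + 2k3 + k4) = -2.042008
y(0.24) ≈ -2.0420

-2.0420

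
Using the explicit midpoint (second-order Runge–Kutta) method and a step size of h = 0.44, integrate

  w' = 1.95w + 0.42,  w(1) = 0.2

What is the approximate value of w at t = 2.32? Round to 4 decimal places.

Midpoint: k1 = f(t_n, w_n); k2 = f(t_n + h/2, w_n + (h/2)·k1); w_{n+1} = w_n + h·k2.
t=1.000000, w=0.200000:
  k1 = f(1.000000, 0.200000) = 0.810000
  k2 = f(1.220000, 0.378200) = 1.157490
  w ← 0.200000 + 0.44·1.157490 = 0.709296
t=1.440000, w=0.709296:
  k1 = f(1.440000, 0.709296) = 1.803126
  k2 = f(1.660000, 1.105983) = 2.576668
  w ← 0.709296 + 0.44·2.576668 = 1.843029
t=1.880000, w=1.843029:
  k1 = f(1.880000, 1.843029) = 4.013907
  k2 = f(2.100000, 2.726089) = 5.735873
  w ← 1.843029 + 0.44·5.735873 = 4.366814
w(2.32) ≈ 4.3668

4.3668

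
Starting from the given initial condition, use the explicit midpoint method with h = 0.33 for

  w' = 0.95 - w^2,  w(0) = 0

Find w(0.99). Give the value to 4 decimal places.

0.7231

Midpoint: k1 = f(s_n, w_n); k2 = f(s_n + h/2, w_n + (h/2)·k1); w_{n+1} = w_n + h·k2.
s=0.000000, w=0.000000:
  k1 = f(0.000000, 0.000000) = 0.950000
  k2 = f(0.165000, 0.156750) = 0.925429
  w ← 0.000000 + 0.33·0.925429 = 0.305392
s=0.330000, w=0.305392:
  k1 = f(0.330000, 0.305392) = 0.856736
  k2 = f(0.495000, 0.446753) = 0.750412
  w ← 0.305392 + 0.33·0.750412 = 0.553028
s=0.660000, w=0.553028:
  k1 = f(0.660000, 0.553028) = 0.644161
  k2 = f(0.825000, 0.659314) = 0.515305
  w ← 0.553028 + 0.33·0.515305 = 0.723078
w(0.99) ≈ 0.7231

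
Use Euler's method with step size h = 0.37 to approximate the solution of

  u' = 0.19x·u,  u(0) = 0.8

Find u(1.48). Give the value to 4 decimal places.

Euler: u_{n+1} = u_n + h·f(x_n, u_n).
x=0.000000, u=0.800000: f=0.000000 → u ← 0.800000 + 0.37·0.000000 = 0.800000
x=0.370000, u=0.800000: f=0.056240 → u ← 0.800000 + 0.37·0.056240 = 0.820809
x=0.740000, u=0.820809: f=0.115406 → u ← 0.820809 + 0.37·0.115406 = 0.863509
x=1.110000, u=0.863509: f=0.182114 → u ← 0.863509 + 0.37·0.182114 = 0.930891
u(1.48) ≈ 0.9309

0.9309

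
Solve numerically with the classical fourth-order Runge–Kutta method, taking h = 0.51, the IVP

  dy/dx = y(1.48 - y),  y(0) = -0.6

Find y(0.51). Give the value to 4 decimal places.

RK4: k1 = f(x_n, y_n); k2 = f(x_n + h/2, y_n + (h/2)·k1); k3 = f(x_n + h/2, y_n + (h/2)·k2); k4 = f(x_n + h, y_n + h·k3); y_{n+1} = y_n + (h/6)·(k1 + 2k2 + 2k3 + k4).
x=0.000000, y=-0.600000:
  k1 = f(0.000000, -0.600000) = -1.248000
  k2 = f(0.255000, -0.918240) = -2.202160
  k3 = f(0.255000, -1.161551) = -3.068295
  k4 = f(0.510000, -2.164831) = -7.890441
  y ← -0.600000 + (0.51/6)·(k1 + 2k2 + 2k3 + k4) = -2.272745
y(0.51) ≈ -2.2727

-2.2727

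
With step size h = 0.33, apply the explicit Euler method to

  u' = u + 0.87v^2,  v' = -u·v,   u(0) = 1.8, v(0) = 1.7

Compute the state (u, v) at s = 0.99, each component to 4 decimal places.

Euler on (u,v): u_{n+1} = u_n + h·u', v_{n+1} = v_n + h·v'.
0.000000: (1.800000, 1.700000); f=(4.314300, -3.060000) → (3.223719, 0.690200)
0.330000: (3.223719, 0.690200); f=(3.638166, -2.225011) → (4.424314, -0.044054)
0.660000: (4.424314, -0.044054); f=(4.426002, 0.194907) → (5.884895, 0.020266)
(u(0.99), v(0.99)) ≈ (5.8849, 0.0203)

5.8849, 0.0203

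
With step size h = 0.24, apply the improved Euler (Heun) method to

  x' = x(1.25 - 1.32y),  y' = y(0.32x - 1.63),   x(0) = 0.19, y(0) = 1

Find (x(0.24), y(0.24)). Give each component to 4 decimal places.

Heun on (x,y): k1 = f(t_n, state_n); k2 = f(t_n + h, state_n + h·k1); state_{n+1} = state_n + (h/2)·(k1 + k2).
0.000000: (0.190000, 1.000000)
  k1 = (-0.013300, -1.569200)
  predictor → (0.186808, 0.623392)
  k2 = (0.079790, -0.978863)
  → (0.197979, 0.694232)
(x(0.24), y(0.24)) ≈ (0.1980, 0.6942)

0.1980, 0.6942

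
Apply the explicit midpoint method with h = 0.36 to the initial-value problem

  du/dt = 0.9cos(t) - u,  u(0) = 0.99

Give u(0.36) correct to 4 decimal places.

Midpoint: k1 = f(t_n, u_n); k2 = f(t_n + h/2, u_n + (h/2)·k1); u_{n+1} = u_n + h·k2.
t=0.000000, u=0.990000:
  k1 = f(0.000000, 0.990000) = -0.090000
  k2 = f(0.180000, 0.973800) = -0.088341
  u ← 0.990000 + 0.36·(-0.088341) = 0.958197
u(0.36) ≈ 0.9582

0.9582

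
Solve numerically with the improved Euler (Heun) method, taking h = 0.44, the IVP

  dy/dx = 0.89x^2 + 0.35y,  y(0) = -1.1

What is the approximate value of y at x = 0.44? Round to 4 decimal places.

Heun: k1 = f(x_n, y_n); k2 = f(x_n + h, y_n + h·k1); y_{n+1} = y_n + (h/2)·(k1 + k2).
x=0.000000, y=-1.100000:
  k1 = f(0.000000, -1.100000) = -0.385000
  k2 = f(0.440000, -1.269400) = -0.271986
  y ← -1.100000 + (0.44/2)·(-0.385000 + (-0.271986)) = -1.244537
y(0.44) ≈ -1.2445

-1.2445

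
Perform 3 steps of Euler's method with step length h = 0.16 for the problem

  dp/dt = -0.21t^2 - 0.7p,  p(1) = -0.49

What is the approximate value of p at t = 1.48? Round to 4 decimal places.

Euler: p_{n+1} = p_n + h·f(t_n, p_n).
t=1.000000, p=-0.490000: f=0.133000 → p ← -0.490000 + 0.16·0.133000 = -0.468720
t=1.160000, p=-0.468720: f=0.045528 → p ← -0.468720 + 0.16·0.045528 = -0.461436
t=1.320000, p=-0.461436: f=-0.042899 → p ← -0.461436 + 0.16·(-0.042899) = -0.468299
p(1.48) ≈ -0.4683

-0.4683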